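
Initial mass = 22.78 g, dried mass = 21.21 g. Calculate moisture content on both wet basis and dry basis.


Wet basis = 6.9%
Dry basis = 7.4%


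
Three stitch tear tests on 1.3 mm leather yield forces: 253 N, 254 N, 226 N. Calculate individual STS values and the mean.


STS1 = 194.6 N/mm
STS2 = 195.4 N/mm
STS3 = 173.8 N/mm
Mean = 187.9 N/mm

STS1 = 253 / 1.3 = 194.6 N/mm
STS2 = 254 / 1.3 = 195.4 N/mm
STS3 = 226 / 1.3 = 173.8 N/mm
Mean = (194.6 + 195.4 + 173.8) / 3 = 187.9 N/mm


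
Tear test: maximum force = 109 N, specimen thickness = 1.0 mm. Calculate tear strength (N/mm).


109.0 N/mm


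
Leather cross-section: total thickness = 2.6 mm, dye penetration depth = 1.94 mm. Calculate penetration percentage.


74.6%


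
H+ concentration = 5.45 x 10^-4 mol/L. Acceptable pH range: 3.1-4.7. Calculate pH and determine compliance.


pH = -log10(5.45 x 10^-4) = 3.26
Range: 3.1 to 4.7
Compliant: Yes


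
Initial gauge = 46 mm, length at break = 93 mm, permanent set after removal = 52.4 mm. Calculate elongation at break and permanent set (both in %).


Elongation at break = (93 - 46) / 46 x 100 = 102.2%
Permanent set = (52.4 - 46) / 46 x 100 = 13.9%


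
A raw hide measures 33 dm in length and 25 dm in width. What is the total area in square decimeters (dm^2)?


825 dm^2

Area = length x width
Area = 33 x 25 = 825 dm^2


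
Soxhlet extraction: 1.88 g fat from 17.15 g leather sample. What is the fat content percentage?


11.0%

Fat content = 1.88 / 17.15 x 100
Fat = 11.0%


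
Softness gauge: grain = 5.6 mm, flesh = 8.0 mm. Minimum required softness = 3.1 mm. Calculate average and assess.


Average softness = 6.80 mm
Meets requirement: Yes


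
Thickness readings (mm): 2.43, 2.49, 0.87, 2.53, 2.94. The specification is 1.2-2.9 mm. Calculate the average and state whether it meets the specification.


Average = 2.25 mm
Within specification: Yes

Sum = 11.26
Average = 11.26 / 5 = 2.25 mm
Specification range: 1.2 to 2.9 mm
Within spec: Yes


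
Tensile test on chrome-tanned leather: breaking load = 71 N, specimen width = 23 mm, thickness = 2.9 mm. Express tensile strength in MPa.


1.06 MPa

Cross-section = 23 x 2.9 = 66.7 mm^2
TS = 71 / 66.7 = 1.06 MPa
(1 N/mm^2 = 1 MPa)


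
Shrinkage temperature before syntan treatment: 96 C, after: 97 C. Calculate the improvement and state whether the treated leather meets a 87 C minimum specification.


Improvement = 1 C
Meets 87 C spec: Yes


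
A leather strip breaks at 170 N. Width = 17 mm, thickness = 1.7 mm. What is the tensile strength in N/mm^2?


5.88 N/mm^2

Cross-sectional area = 17 x 1.7 = 28.9 mm^2
Tensile strength = 170 / 28.9 = 5.88 N/mm^2


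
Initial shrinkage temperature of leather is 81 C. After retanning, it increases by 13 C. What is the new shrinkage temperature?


New Ts = 81 + 13 = 94 C


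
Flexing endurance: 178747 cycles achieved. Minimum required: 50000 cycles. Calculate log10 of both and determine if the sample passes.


Achieved: log10 = 5.25
Required: log10 = 4.70
Passes: Yes


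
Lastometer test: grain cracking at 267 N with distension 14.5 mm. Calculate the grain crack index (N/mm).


18.4 N/mm

Grain crack index = force / distension
Index = 267 / 14.5 = 18.4 N/mm


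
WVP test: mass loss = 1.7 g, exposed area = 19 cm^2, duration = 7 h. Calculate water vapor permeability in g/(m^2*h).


127.82 g/(m^2*h)

WVP = mass_loss / (area x time) x 10000
WVP = 1.7 / (19 x 7) x 10000
WVP = 1.7 / 133 x 10000 = 127.82 g/(m^2*h)


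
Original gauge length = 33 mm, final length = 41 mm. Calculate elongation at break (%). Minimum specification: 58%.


Elongation = 24.2%
Meets spec: No


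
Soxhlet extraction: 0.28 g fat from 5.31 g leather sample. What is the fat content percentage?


5.3%


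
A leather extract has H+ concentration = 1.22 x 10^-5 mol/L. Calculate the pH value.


pH = -log10[H+]
pH = -log10(1.22 x 10^-5) = 4.91


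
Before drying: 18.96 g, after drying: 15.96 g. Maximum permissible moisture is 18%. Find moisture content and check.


Moisture content = 15.8%
Acceptable: Yes


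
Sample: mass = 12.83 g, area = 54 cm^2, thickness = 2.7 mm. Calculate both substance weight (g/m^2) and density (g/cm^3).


SW = 12.83 / 54 x 10000 = 2375.9 g/m^2
Volume = 54 x 2.7 / 10 = 14.58 cm^3
Density = 12.83 / 14.58 = 0.880 g/cm^3


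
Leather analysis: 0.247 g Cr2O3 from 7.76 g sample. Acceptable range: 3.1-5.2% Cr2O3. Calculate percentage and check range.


Cr2O3% = 0.247 / 7.76 x 100 = 3.18%
Acceptable range: 3.1 to 5.2%
Within range: Yes


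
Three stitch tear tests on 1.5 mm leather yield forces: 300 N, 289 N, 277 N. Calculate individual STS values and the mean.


STS1 = 300 / 1.5 = 200.0 N/mm
STS2 = 289 / 1.5 = 192.7 N/mm
STS3 = 277 / 1.5 = 184.7 N/mm
Mean = (200.0 + 192.7 + 184.7) / 3 = 192.5 N/mm


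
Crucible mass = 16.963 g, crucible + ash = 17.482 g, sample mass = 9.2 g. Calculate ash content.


Ash mass = 17.482 - 16.963 = 0.519 g
Ash% = 0.519 / 9.2 x 100 = 5.64%


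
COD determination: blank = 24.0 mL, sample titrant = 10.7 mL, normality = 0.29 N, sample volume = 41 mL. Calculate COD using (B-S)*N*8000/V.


752.6 mg/L


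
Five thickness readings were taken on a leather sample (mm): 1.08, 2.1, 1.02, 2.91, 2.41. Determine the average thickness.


Sum = 1.08 + 2.1 + 1.02 + 2.91 + 2.41 = 9.52
Average = 9.52 / 5 = 1.90 mm


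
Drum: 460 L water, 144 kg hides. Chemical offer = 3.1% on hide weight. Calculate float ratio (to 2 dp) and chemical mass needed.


Float ratio = 460 / 144 = 3.19
Chemical = 144 x 3.1 / 100 = 4.464 kg


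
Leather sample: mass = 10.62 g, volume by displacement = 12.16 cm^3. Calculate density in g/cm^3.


Density = mass / volume
Density = 10.62 / 12.16 = 0.873 g/cm^3


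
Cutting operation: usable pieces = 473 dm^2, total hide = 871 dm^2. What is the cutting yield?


54.3%


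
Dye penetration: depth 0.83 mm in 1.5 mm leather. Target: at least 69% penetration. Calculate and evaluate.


Penetration = 55.3%
Meets target: No

Penetration = 0.83 / 1.5 x 100 = 55.3%
Target: 69%
Meets target: No


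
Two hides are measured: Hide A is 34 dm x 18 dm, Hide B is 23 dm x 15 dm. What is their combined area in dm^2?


Hide A area = 34 x 18 = 612 dm^2
Hide B area = 23 x 15 = 345 dm^2
Total = 612 + 345 = 957 dm^2


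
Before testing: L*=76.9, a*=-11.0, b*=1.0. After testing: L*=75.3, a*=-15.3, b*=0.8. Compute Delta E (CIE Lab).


Delta E = 4.59

dL = 75.3 - 76.9 = -1.6
da = -15.3 - (-11.0) = -4.3
db = 0.8 - 1.0 = -0.2
dE = sqrt((-1.6)^2 + (-4.3)^2 + (-0.2)^2) = 4.59


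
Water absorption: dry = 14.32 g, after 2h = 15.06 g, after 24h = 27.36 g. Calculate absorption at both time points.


WA (2h) = (15.06 - 14.32) / 14.32 x 100 = 5.2%
WA (24h) = (27.36 - 14.32) / 14.32 x 100 = 91.1%


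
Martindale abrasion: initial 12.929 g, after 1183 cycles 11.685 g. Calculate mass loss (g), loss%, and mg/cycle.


Loss = 12.929 - 11.685 = 1.244 g
Loss% = 1.244 / 12.929 x 100 = 9.62%
Rate = 1.244 / 1183 x 1000 = 1.052 mg/cycle


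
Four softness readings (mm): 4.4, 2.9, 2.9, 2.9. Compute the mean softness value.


Sum = 4.4 + 2.9 + 2.9 + 2.9
Mean = 13.1 / 4 = 3.28 mm


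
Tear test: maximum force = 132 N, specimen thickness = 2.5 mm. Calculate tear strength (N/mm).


52.8 N/mm


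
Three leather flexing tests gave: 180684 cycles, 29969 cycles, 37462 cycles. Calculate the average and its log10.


Average = (180684 + 29969 + 37462) / 3 = 82705 cycles
log10(82705) = 4.92


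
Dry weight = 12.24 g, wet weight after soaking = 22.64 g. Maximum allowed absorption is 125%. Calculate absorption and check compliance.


WA = (22.64 - 12.24) / 12.24 x 100 = 85.0%
Maximum allowed: 125%
Compliant: Yes


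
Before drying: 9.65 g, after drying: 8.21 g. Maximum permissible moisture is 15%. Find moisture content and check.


MC = (9.65 - 8.21) / 9.65 x 100 = 14.9%
Maximum: 15%
Acceptable: Yes


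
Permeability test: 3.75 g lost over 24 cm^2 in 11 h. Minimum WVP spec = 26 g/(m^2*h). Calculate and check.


WVP = 3.75 / (24 x 11) x 10000 = 142.05 g/(m^2*h)
Minimum: 26 g/(m^2*h)
Meets spec: Yes


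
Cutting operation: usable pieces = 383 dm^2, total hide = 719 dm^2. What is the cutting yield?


Yield = usable / total x 100
Yield = 383 / 719 x 100 = 53.3%


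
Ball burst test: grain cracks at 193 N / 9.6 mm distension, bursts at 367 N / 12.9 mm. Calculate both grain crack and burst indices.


Crack index = 193 / 9.6 = 20.1 N/mm
Burst index = 367 / 12.9 = 28.4 N/mm


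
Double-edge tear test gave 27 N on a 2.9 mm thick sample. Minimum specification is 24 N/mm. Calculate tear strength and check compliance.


Tear strength = 9.3 N/mm
Compliant: No


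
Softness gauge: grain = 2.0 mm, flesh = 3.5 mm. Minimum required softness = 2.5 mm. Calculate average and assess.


Average = (2.0 + 3.5) / 2 = 2.75 mm
Minimum = 2.5 mm
Meets requirement: Yes


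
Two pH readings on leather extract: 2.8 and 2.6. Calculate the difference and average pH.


Difference = |2.8 - 2.6| = 0.2
Average = (2.8 + 2.6) / 2 = 2.70


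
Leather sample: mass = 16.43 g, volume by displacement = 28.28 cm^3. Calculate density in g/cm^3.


Density = mass / volume
Density = 16.43 / 28.28 = 0.581 g/cm^3


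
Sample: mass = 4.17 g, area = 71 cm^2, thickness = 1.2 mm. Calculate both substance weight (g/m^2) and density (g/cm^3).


Substance weight = 587.3 g/m^2
Density = 0.489 g/cm^3

SW = 4.17 / 71 x 10000 = 587.3 g/m^2
Volume = 71 x 1.2 / 10 = 8.52 cm^3
Density = 4.17 / 8.52 = 0.489 g/cm^3


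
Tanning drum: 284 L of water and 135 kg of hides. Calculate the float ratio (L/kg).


Float ratio = water / hide weight
Ratio = 284 / 135 = 2.1


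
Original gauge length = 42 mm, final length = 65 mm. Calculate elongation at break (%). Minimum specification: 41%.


Extension = 65 - 42 = 23 mm
Elongation = 23 / 42 x 100 = 54.8%
Minimum required: 41%
Meets specification: Yes


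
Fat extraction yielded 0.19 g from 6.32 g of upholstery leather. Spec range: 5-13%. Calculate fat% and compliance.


Fat content = 3.0%
Compliant: No

Fat% = 0.19 / 6.32 x 100 = 3.0%
Spec range: 5-13%
Compliant: No


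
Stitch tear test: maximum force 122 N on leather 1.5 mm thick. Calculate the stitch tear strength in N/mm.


81.3 N/mm


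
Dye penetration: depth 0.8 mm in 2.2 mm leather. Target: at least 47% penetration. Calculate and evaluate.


Penetration = 0.8 / 2.2 x 100 = 36.4%
Target: 47%
Meets target: No


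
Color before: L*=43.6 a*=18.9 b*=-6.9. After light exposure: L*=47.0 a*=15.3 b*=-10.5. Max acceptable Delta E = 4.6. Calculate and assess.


dL = 3.4, da = -3.6, db = -3.6
dE = sqrt((3.4)^2 + (-3.6)^2 + (-3.6)^2) = 6.12
Max = 4.6
Passes: No


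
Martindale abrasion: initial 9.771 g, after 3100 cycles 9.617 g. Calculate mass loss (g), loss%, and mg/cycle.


Loss = 9.771 - 9.617 = 0.154 g
Loss% = 0.154 / 9.771 x 100 = 1.58%
Rate = 0.154 / 3100 x 1000 = 0.050 mg/cycle


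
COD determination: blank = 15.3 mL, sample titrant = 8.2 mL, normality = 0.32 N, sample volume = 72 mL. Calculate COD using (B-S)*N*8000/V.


252.4 mg/L

COD = (15.3 - 8.2) x 0.32 x 8000 / 72
COD = 7.1 x 0.32 x 8000 / 72
COD = 252.4 mg/L


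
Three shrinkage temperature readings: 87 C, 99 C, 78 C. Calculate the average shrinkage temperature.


Average = (87 + 99 + 78) / 3
Average = 264 / 3 = 88.0 C


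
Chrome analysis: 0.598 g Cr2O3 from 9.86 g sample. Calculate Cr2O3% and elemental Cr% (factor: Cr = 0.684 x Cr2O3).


Cr2O3 = 6.06%
Cr = 4.15%


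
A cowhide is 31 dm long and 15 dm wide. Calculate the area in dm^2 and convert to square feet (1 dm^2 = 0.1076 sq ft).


465 dm^2
50.03 sq ft

Area = 31 x 15 = 465 dm^2
Conversion: 465 x 0.1076 = 50.03 sq ft


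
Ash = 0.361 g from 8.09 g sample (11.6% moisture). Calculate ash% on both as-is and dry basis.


As-is ash = 4.46%
Dry-basis ash = 5.05%

As-is ash% = 0.361 / 8.09 x 100 = 4.46%
Dry mass = 8.09 x (100 - 11.6) / 100 = 7.15156 g
Dry-basis ash% = 0.361 / 7.15156 x 100 = 5.05%


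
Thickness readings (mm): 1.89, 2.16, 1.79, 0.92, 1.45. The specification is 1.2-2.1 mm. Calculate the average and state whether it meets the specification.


Sum = 8.21
Average = 8.21 / 5 = 1.64 mm
Specification range: 1.2 to 2.1 mm
Within spec: Yes


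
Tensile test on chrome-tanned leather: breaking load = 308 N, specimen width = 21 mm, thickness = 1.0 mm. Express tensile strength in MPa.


Cross-section = 21 x 1.0 = 21.0 mm^2
TS = 308 / 21.0 = 14.67 MPa
(1 N/mm^2 = 1 MPa)


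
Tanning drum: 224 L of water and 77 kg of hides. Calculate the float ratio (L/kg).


2.9

Float ratio = water / hide weight
Ratio = 224 / 77 = 2.9


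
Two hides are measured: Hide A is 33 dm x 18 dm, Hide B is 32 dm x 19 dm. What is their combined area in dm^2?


1202 dm^2

Hide A area = 33 x 18 = 594 dm^2
Hide B area = 32 x 19 = 608 dm^2
Total = 594 + 608 = 1202 dm^2


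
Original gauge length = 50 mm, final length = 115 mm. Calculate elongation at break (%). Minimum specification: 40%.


Extension = 115 - 50 = 65 mm
Elongation = 65 / 50 x 100 = 130.0%
Minimum required: 40%
Meets specification: Yes


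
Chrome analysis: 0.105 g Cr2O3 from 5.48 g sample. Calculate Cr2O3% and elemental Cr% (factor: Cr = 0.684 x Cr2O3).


Cr2O3% = 0.105 / 5.48 x 100 = 1.92%
Cr% = 1.92 x 0.684 = 1.31%


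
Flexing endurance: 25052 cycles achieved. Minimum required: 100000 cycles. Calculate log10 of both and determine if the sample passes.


log10(25052) = 4.40
log10(100000) = 5.00
Passes: No


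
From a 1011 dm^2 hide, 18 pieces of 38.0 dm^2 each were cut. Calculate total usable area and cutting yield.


Usable area = 684.0 dm^2
Yield = 67.7%


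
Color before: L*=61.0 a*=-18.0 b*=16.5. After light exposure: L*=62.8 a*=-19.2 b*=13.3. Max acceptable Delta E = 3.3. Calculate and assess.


Delta E = 3.86
Passes: No

dL = 1.8, da = -1.2, db = -3.2
dE = sqrt((1.8)^2 + (-1.2)^2 + (-3.2)^2) = 3.86
Max = 3.3
Passes: No


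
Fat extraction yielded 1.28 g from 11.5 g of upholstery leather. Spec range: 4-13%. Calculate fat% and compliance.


Fat% = 1.28 / 11.5 x 100 = 11.1%
Spec range: 4-13%
Compliant: Yes


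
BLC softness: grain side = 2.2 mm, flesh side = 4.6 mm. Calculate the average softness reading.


Average = (2.2 + 4.6) / 2
Average = 3.40 mm


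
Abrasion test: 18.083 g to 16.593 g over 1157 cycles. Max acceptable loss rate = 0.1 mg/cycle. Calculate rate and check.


Loss = 18.083 - 16.593 = 1.490 g
Rate = 1.490 g / 1157 cycles x 1000 = 1.288 mg/cycle
Max = 0.1 mg/cycle
Passes: No


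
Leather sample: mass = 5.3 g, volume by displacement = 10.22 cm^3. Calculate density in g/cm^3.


Density = mass / volume
Density = 5.3 / 10.22 = 0.519 g/cm^3


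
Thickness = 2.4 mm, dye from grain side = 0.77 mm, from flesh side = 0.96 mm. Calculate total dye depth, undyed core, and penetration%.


Total dyed = 0.77 + 0.96 = 1.73 mm
Undyed core = 2.4 - 1.73 = 0.67 mm
Penetration = 1.73 / 2.4 x 100 = 72.1%


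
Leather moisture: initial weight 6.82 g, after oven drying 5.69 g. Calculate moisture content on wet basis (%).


16.6%

Moisture = 6.82 - 5.69 = 1.13 g
MC = 1.13 / 6.82 x 100 = 16.6%


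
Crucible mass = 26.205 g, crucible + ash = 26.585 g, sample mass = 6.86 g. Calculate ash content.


Ash mass = 0.380 g
Ash content = 5.54%


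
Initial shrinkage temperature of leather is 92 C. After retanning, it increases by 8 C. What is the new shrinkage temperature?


100 C

New Ts = 92 + 8 = 100 C


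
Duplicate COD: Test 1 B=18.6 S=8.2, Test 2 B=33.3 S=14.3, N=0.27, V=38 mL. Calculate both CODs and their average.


COD1 = 591.2 mg/L
COD2 = 1080.0 mg/L
Average = 835.6 mg/L

COD1 = (18.6 - 8.2) x 0.27 x 8000 / 38 = 591.2 mg/L
COD2 = (33.3 - 14.3) x 0.27 x 8000 / 38 = 1080.0 mg/L
Average = (591.2 + 1080.0) / 2 = 835.6 mg/L


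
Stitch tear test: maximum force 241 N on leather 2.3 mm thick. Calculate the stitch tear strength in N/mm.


104.8 N/mm

Stitch tear strength = force / thickness
STS = 241 / 2.3 = 104.8 N/mm


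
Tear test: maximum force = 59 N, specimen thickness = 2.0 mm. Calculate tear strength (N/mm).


29.5 N/mm

Tear strength = force / thickness
Tear = 59 / 2.0 = 29.5 N/mm


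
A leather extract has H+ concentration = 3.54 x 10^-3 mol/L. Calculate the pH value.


pH = -log10[H+]
pH = -log10(3.54 x 10^-3) = 2.45


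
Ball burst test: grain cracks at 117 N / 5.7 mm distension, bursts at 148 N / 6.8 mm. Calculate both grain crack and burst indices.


Crack index = 117 / 5.7 = 20.5 N/mm
Burst index = 148 / 6.8 = 21.8 N/mm


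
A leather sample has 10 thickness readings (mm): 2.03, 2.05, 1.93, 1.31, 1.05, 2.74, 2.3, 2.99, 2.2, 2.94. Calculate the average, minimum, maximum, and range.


Sum = 21.54
Average = 21.54 / 10 = 2.15 mm
Minimum = 1.05 mm
Maximum = 2.99 mm
Range = 2.99 - 1.05 = 1.94 mm


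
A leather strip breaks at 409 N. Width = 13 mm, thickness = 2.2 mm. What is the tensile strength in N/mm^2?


Cross-sectional area = 13 x 2.2 = 28.6 mm^2
Tensile strength = 409 / 28.6 = 14.30 N/mm^2


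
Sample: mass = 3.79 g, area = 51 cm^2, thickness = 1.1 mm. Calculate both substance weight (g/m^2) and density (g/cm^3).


Substance weight = 743.1 g/m^2
Density = 0.676 g/cm^3

SW = 3.79 / 51 x 10000 = 743.1 g/m^2
Volume = 51 x 1.1 / 10 = 5.61 cm^3
Density = 3.79 / 5.61 = 0.676 g/cm^3


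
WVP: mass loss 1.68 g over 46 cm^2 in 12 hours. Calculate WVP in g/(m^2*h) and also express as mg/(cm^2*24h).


WVP = 30.43 g/(m^2*h)
Daily rate = 73.04 mg/(cm^2*24h)

WVP = 1.68 / (46 x 12) x 10000 = 30.43 g/(m^2*h)
Mass loss in mg = 1.68 x 1000 = 1680 mg
Per cm^2 per 24h in mg: 1680 x 24 / (46 x 12) = 40320 / 552 = 73.04 mg/(cm^2*24h)


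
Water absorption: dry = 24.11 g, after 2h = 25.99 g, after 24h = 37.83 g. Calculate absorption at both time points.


WA (2h) = (25.99 - 24.11) / 24.11 x 100 = 7.8%
WA (24h) = (37.83 - 24.11) / 24.11 x 100 = 56.9%


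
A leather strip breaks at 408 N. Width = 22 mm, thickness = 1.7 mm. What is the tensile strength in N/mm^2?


10.91 N/mm^2

Cross-sectional area = 22 x 1.7 = 37.4 mm^2
Tensile strength = 408 / 37.4 = 10.91 N/mm^2


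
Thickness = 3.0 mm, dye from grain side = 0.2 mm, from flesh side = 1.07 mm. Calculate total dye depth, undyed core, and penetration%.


Total dyed = 0.2 + 1.07 = 1.27 mm
Undyed core = 3.0 - 1.27 = 1.73 mm
Penetration = 1.27 / 3.0 x 100 = 42.3%


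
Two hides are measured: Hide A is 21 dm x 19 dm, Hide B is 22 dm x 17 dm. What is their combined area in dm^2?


773 dm^2

Hide A area = 21 x 19 = 399 dm^2
Hide B area = 22 x 17 = 374 dm^2
Total = 399 + 374 = 773 dm^2


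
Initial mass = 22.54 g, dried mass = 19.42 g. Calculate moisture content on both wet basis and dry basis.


Wet basis = 13.8%
Dry basis = 16.1%

Moisture lost = 22.54 - 19.42 = 3.12 g
Wet basis MC = 3.12 / 22.54 x 100 = 13.8%
Dry basis MC = 3.12 / 19.42 x 100 = 16.1%


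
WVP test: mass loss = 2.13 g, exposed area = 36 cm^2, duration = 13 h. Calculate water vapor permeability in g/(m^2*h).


45.51 g/(m^2*h)


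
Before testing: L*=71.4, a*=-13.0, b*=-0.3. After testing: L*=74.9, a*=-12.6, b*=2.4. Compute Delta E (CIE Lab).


dL = 74.9 - 71.4 = 3.5
da = -12.6 - (-13.0) = 0.4
db = 2.4 - (-0.3) = 2.7
dE = sqrt((3.5)^2 + (0.4)^2 + (2.7)^2) = 4.44


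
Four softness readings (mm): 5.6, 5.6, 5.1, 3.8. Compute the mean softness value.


5.03 mm

Sum = 5.6 + 5.6 + 5.1 + 3.8
Mean = 20.1 / 4 = 5.03 mm


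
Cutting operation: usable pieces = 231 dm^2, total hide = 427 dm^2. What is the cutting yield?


Yield = usable / total x 100
Yield = 231 / 427 x 100 = 54.1%


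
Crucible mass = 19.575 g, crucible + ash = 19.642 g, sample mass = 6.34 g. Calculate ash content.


Ash mass = 0.067 g
Ash content = 1.06%


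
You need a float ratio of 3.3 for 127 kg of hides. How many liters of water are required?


419.1 L


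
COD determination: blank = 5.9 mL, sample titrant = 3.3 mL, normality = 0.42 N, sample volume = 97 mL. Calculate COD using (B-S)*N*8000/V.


COD = (5.9 - 3.3) x 0.42 x 8000 / 97
COD = 2.6 x 0.42 x 8000 / 97
COD = 90.1 mg/L


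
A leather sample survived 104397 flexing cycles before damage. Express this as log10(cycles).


log10(104397) = 5.02


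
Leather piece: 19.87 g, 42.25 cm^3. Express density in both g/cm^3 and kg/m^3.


Density = 19.87 / 42.25 = 0.470 g/cm^3
Convert: 0.470 x 1000 = 470 kg/m^3


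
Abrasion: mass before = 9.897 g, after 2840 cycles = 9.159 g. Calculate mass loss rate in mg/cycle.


Mass loss = 9.897 - 9.159 = 0.738 g
Rate = 0.738 / 2840 x 1000 = 0.260 mg/cycle


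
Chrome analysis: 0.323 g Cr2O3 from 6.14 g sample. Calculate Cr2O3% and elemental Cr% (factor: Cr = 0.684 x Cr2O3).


Cr2O3% = 0.323 / 6.14 x 100 = 5.26%
Cr% = 5.26 x 0.684 = 3.60%


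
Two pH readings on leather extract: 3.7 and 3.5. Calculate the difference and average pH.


Difference = |3.7 - 3.5| = 0.2
Average = (3.7 + 3.5) / 2 = 3.60


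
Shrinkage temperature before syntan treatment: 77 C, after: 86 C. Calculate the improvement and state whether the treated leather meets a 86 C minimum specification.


Improvement = 9 C
Meets 86 C spec: Yes

Improvement = 86 - 77 = 9 C
Spec check: 86 C >= 86 C? Yes


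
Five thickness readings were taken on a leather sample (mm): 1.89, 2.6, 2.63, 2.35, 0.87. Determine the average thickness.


Sum = 1.89 + 2.6 + 2.63 + 2.35 + 0.87 = 10.34
Average = 10.34 / 5 = 2.07 mm


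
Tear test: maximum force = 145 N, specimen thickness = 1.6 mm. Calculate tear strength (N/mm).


90.6 N/mm


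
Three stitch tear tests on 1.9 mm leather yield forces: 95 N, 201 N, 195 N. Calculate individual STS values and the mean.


STS1 = 95 / 1.9 = 50.0 N/mm
STS2 = 201 / 1.9 = 105.8 N/mm
STS3 = 195 / 1.9 = 102.6 N/mm
Mean = (50.0 + 105.8 + 102.6) / 3 = 86.1 N/mm


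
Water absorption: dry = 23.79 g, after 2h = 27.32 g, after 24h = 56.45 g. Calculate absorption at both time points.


WA (2h) = (27.32 - 23.79) / 23.79 x 100 = 14.8%
WA (24h) = (56.45 - 23.79) / 23.79 x 100 = 137.3%


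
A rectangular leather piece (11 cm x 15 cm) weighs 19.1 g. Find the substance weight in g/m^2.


Area = 11 x 15 = 165 cm^2
SW = 19.1 / 165 x 10000 = 1157.6 g/m^2


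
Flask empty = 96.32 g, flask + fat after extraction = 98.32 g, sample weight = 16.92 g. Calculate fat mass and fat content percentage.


Fat mass = 2.00 g
Fat content = 11.8%

Fat mass = 98.32 - 96.32 = 2.00 g
Fat% = 2.00 / 16.92 x 100 = 11.8%


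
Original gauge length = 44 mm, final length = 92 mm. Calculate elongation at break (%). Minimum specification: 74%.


Elongation = 109.1%
Meets spec: Yes


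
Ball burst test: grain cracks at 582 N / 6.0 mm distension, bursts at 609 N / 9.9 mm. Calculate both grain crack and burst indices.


Crack index = 97.0 N/mm
Burst index = 61.5 N/mm


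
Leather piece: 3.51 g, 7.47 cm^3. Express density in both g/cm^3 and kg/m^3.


0.470 g/cm^3
470 kg/m^3


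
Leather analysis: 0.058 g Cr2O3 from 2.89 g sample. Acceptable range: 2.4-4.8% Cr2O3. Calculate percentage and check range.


Cr2O3% = 0.058 / 2.89 x 100 = 2.01%
Acceptable range: 2.4 to 4.8%
Within range: No


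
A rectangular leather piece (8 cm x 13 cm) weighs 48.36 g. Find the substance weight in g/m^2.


Area = 8 x 13 = 104 cm^2
SW = 48.36 / 104 x 10000 = 4650.0 g/m^2


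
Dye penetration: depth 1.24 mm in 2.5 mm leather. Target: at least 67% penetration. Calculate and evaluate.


Penetration = 49.6%
Meets target: No

Penetration = 1.24 / 2.5 x 100 = 49.6%
Target: 67%
Meets target: No


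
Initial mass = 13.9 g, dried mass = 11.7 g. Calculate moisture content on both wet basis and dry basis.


Wet basis = 15.8%
Dry basis = 18.8%


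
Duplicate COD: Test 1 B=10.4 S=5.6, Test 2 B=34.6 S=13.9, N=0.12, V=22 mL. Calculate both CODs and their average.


COD1 = 209.5 mg/L
COD2 = 903.3 mg/L
Average = 556.4 mg/L

COD1 = (10.4 - 5.6) x 0.12 x 8000 / 22 = 209.5 mg/L
COD2 = (34.6 - 13.9) x 0.12 x 8000 / 22 = 903.3 mg/L
Average = (209.5 + 903.3) / 2 = 556.4 mg/L


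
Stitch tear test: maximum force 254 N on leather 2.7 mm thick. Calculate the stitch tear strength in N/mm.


Stitch tear strength = force / thickness
STS = 254 / 2.7 = 94.1 N/mm


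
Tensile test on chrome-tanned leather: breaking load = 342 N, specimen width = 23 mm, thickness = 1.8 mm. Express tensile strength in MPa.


8.26 MPa

Cross-section = 23 x 1.8 = 41.4 mm^2
TS = 342 / 41.4 = 8.26 MPa
(1 N/mm^2 = 1 MPa)


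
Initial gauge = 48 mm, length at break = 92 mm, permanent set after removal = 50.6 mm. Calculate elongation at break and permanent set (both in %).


Elongation at break = 91.7%
Permanent set = 5.4%

Elongation at break = (92 - 48) / 48 x 100 = 91.7%
Permanent set = (50.6 - 48) / 48 x 100 = 5.4%


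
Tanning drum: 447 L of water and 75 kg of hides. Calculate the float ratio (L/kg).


Float ratio = water / hide weight
Ratio = 447 / 75 = 6.0


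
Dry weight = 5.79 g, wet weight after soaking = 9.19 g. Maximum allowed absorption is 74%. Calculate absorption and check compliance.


Absorption = 58.7%
Compliant: Yes

WA = (9.19 - 5.79) / 5.79 x 100 = 58.7%
Maximum allowed: 74%
Compliant: Yes


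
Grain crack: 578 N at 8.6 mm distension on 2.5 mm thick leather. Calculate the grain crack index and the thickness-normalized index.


Crack index = 67.2 N/mm
Normalized index = 26.9 N/mm per mm

Crack index = 578 / 8.6 = 67.2 N/mm
Normalized = 67.2 / 2.5 = 26.9 N/mm per mm


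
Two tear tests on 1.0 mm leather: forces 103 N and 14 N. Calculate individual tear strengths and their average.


Tear 1 = 103.0 N/mm
Tear 2 = 14.0 N/mm
Average = 58.5 N/mm

Tear 1 = 103 / 1.0 = 103.0 N/mm
Tear 2 = 14 / 1.0 = 14.0 N/mm
Average = (103.0 + 14.0) / 2 = 58.5 N/mm


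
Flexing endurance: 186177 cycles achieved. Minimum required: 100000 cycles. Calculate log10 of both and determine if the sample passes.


Achieved: log10 = 5.27
Required: log10 = 5.00
Passes: Yes


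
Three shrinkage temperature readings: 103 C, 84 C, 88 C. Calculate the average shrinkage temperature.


91.7 C

Average = (103 + 84 + 88) / 3
Average = 275 / 3 = 91.7 C


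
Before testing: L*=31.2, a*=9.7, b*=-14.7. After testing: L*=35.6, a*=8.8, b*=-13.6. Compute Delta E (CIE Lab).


dL = 35.6 - 31.2 = 4.4
da = 8.8 - 9.7 = -0.9
db = -13.6 - (-14.7) = 1.1
dE = sqrt((4.4)^2 + (-0.9)^2 + (1.1)^2) = 4.62


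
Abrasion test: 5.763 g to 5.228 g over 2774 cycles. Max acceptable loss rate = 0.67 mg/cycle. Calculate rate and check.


Rate = 0.193 mg/cycle
Passes: Yes


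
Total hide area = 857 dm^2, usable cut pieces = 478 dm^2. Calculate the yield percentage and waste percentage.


Yield = 478 / 857 x 100 = 55.8%
Waste = 857 - 478 = 379 dm^2
Waste% = 100 - 55.8 = 44.2%


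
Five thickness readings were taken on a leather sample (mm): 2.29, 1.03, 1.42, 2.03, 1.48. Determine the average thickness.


1.65 mm


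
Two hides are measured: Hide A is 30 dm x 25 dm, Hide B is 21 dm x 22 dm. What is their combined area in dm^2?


1212 dm^2

Hide A area = 30 x 25 = 750 dm^2
Hide B area = 21 x 22 = 462 dm^2
Total = 750 + 462 = 1212 dm^2


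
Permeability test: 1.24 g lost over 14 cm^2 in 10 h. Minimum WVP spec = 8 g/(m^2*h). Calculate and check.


WVP = 88.57 g/(m^2*h)
Meets specification: Yes


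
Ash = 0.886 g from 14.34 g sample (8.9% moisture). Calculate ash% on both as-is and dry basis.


As-is ash = 6.18%
Dry-basis ash = 6.78%


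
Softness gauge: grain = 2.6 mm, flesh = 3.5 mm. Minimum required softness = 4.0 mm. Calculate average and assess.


Average softness = 3.05 mm
Meets requirement: No


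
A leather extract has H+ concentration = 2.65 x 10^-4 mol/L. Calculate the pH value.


pH = 3.58


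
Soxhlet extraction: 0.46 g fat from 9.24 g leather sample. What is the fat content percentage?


Fat content = 0.46 / 9.24 x 100
Fat = 5.0%


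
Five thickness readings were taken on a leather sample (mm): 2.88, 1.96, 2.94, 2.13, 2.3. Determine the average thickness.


Sum = 2.88 + 1.96 + 2.94 + 2.13 + 2.3 = 12.21
Average = 12.21 / 5 = 2.44 mm


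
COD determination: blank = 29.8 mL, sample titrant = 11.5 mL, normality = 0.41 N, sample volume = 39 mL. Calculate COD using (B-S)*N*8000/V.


1539.1 mg/L

COD = (29.8 - 11.5) x 0.41 x 8000 / 39
COD = 18.3 x 0.41 x 8000 / 39
COD = 1539.1 mg/L


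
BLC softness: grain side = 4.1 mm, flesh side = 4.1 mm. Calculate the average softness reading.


Average = (4.1 + 4.1) / 2
Average = 4.10 mm


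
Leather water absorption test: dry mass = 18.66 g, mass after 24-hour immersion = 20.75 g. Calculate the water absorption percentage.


11.2%

Water absorbed = 20.75 - 18.66 = 2.09 g
WA% = 2.09 / 18.66 x 100 = 11.2%


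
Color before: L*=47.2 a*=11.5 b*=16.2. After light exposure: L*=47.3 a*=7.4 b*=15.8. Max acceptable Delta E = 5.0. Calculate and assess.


dL = 0.1, da = -4.1, db = -0.4
dE = sqrt((0.1)^2 + (-4.1)^2 + (-0.4)^2) = 4.12
Max = 5.0
Passes: Yes


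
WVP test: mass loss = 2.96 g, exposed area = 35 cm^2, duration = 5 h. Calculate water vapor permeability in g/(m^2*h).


169.14 g/(m^2*h)


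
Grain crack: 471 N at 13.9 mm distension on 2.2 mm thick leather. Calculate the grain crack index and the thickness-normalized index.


Crack index = 471 / 13.9 = 33.9 N/mm
Normalized = 33.9 / 2.2 = 15.4 N/mm per mm


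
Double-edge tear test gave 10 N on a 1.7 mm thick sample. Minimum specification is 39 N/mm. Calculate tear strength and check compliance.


Tear strength = 5.9 N/mm
Compliant: No

Tear strength = 10 / 1.7 = 5.9 N/mm
Required minimum = 39 N/mm
Compliant: No


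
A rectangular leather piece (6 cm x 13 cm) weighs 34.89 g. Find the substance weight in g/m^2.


Area = 6 x 13 = 78 cm^2
SW = 34.89 / 78 x 10000 = 4473.1 g/m^2


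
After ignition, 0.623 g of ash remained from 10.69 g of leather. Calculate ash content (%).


Ash% = 0.623 / 10.69 x 100
Ash% = 5.83%


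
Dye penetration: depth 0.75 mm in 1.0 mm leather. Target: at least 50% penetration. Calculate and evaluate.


Penetration = 75.0%
Meets target: Yes

Penetration = 0.75 / 1.0 x 100 = 75.0%
Target: 50%
Meets target: Yes


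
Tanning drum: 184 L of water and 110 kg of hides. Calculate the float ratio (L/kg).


Float ratio = water / hide weight
Ratio = 184 / 110 = 1.7


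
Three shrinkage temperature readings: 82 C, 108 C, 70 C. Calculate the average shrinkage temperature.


86.7 C

Average = (82 + 108 + 70) / 3
Average = 260 / 3 = 86.7 C


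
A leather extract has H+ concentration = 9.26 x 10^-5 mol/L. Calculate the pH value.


pH = -log10[H+]
pH = -log10(9.26 x 10^-5) = 4.03


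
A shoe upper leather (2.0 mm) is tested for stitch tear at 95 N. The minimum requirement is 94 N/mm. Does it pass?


STS = 47.5 N/mm
Passes: No

STS = 95 / 2.0 = 47.5 N/mm
Minimum required: 94 N/mm
Passes: No


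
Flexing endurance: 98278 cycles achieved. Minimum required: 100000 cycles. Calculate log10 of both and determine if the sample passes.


Achieved: log10 = 4.99
Required: log10 = 5.00
Passes: No


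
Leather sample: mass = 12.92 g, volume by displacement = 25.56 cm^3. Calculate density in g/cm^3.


Density = mass / volume
Density = 12.92 / 25.56 = 0.505 g/cm^3


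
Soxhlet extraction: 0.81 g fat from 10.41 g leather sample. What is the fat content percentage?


7.8%


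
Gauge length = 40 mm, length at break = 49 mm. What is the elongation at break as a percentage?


22.5%


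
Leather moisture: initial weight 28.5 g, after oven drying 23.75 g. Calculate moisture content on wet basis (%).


16.7%

Moisture = 28.5 - 23.75 = 4.75 g
MC = 4.75 / 28.5 x 100 = 16.7%


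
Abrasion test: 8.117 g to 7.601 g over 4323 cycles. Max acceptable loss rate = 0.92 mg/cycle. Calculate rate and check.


Rate = 0.119 mg/cycle
Passes: Yes


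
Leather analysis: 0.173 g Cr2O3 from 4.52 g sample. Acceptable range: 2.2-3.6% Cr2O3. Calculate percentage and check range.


Cr2O3% = 0.173 / 4.52 x 100 = 3.83%
Acceptable range: 2.2 to 3.6%
Within range: No


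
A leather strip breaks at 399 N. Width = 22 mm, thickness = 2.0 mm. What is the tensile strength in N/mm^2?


9.07 N/mm^2


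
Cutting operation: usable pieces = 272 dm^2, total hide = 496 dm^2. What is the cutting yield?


54.8%


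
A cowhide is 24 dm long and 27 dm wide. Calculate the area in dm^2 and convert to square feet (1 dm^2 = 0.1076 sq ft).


648 dm^2
69.72 sq ft

Area = 24 x 27 = 648 dm^2
Conversion: 648 x 0.1076 = 69.72 sq ft


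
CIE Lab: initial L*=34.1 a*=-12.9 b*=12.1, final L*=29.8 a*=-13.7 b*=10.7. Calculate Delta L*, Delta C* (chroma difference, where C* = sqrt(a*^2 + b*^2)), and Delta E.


Delta L* = -4.3
Delta C* = -0.30
Delta E = 4.59

Delta L* = 29.8 - 34.1 = -4.3
C1* = sqrt((-12.9)^2 + (12.1)^2) = 17.687
C2* = sqrt((-13.7)^2 + (10.7)^2) = 17.383
Delta C* = 17.383 - 17.687 = -0.30
Delta E = sqrt((-4.3)^2 + (-0.8)^2 + (-1.4)^2) = 4.59


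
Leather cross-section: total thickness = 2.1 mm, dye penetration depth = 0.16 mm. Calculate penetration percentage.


Penetration% = 0.16 / 2.1 x 100
Penetration = 7.6%


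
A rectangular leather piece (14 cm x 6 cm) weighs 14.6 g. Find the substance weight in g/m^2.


Area = 14 x 6 = 84 cm^2
SW = 14.6 / 84 x 10000 = 1738.1 g/m^2


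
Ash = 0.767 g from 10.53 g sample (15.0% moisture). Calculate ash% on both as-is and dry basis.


As-is ash% = 0.767 / 10.53 x 100 = 7.28%
Dry mass = 10.53 x (100 - 15.0) / 100 = 8.9505 g
Dry-basis ash% = 0.767 / 8.9505 x 100 = 8.57%


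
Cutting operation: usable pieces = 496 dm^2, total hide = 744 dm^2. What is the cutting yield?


Yield = usable / total x 100
Yield = 496 / 744 x 100 = 66.7%


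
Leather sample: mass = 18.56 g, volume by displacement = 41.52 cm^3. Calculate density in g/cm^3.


0.447 g/cm^3

Density = mass / volume
Density = 18.56 / 41.52 = 0.447 g/cm^3


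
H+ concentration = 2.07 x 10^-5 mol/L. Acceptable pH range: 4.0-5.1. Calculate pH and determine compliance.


pH = -log10(2.07 x 10^-5) = 4.68
Range: 4.0 to 5.1
Compliant: Yes


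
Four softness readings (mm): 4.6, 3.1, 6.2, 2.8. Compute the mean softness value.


Sum = 4.6 + 3.1 + 6.2 + 2.8
Mean = 16.7 / 4 = 4.18 mm


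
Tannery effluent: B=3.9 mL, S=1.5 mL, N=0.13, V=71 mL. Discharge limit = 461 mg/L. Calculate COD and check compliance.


COD = (3.9 - 1.5) x 0.13 x 8000 / 71 = 35.2 mg/L
Limit: 461 mg/L
Compliant: Yes


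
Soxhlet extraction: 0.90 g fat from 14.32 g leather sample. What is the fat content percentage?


Fat content = 0.90 / 14.32 x 100
Fat = 6.3%


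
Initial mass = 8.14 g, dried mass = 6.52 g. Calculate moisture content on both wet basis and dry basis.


Wet basis = 19.9%
Dry basis = 24.8%

Moisture lost = 8.14 - 6.52 = 1.62 g
Wet basis MC = 1.62 / 8.14 x 100 = 19.9%
Dry basis MC = 1.62 / 6.52 x 100 = 24.8%


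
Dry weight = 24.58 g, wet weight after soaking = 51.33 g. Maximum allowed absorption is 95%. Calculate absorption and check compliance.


Absorption = 108.8%
Compliant: No

WA = (51.33 - 24.58) / 24.58 x 100 = 108.8%
Maximum allowed: 95%
Compliant: No


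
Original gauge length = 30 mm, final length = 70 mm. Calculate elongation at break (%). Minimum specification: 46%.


Extension = 70 - 30 = 40 mm
Elongation = 40 / 30 x 100 = 133.3%
Minimum required: 46%
Meets specification: Yes


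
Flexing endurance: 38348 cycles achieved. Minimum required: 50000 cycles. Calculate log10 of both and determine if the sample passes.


log10(38348) = 4.58
log10(50000) = 4.70
Passes: No


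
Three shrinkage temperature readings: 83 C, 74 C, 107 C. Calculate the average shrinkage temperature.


88.0 C

Average = (83 + 74 + 107) / 3
Average = 264 / 3 = 88.0 C


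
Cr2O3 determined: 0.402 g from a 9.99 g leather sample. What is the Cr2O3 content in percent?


Cr2O3% = 0.402 / 9.99 x 100
Cr2O3% = 4.02%


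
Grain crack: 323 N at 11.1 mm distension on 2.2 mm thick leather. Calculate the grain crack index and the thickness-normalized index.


Crack index = 29.1 N/mm
Normalized index = 13.2 N/mm per mm

Crack index = 323 / 11.1 = 29.1 N/mm
Normalized = 29.1 / 2.2 = 13.2 N/mm per mm


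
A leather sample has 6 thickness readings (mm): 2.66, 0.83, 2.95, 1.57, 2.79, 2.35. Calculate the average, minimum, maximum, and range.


Sum = 13.15
Average = 13.15 / 6 = 2.19 mm
Minimum = 0.83 mm
Maximum = 2.95 mm
Range = 2.95 - 0.83 = 2.12 mm


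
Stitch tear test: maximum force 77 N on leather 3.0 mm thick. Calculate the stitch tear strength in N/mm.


Stitch tear strength = force / thickness
STS = 77 / 3.0 = 25.7 N/mm


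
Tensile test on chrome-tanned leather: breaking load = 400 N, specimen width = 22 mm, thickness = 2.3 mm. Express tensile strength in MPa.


7.91 MPa

Cross-section = 22 x 2.3 = 50.6 mm^2
TS = 400 / 50.6 = 7.91 MPa
(1 N/mm^2 = 1 MPa)


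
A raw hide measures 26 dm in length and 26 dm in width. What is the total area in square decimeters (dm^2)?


676 dm^2


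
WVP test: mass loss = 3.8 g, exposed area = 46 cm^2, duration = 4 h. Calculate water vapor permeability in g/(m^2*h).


WVP = mass_loss / (area x time) x 10000
WVP = 3.8 / (46 x 4) x 10000
WVP = 3.8 / 184 x 10000 = 206.52 g/(m^2*h)


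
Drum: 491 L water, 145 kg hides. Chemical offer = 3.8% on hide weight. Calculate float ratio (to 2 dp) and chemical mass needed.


Float ratio = 3.39
Chemical needed = 5.51 kg


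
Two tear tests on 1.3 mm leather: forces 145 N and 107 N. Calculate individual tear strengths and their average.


Tear 1 = 145 / 1.3 = 111.5 N/mm
Tear 2 = 107 / 1.3 = 82.3 N/mm
Average = (111.5 + 82.3) / 2 = 96.9 N/mm


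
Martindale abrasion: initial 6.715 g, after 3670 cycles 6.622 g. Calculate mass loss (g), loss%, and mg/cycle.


Loss = 6.715 - 6.622 = 0.093 g
Loss% = 0.093 / 6.715 x 100 = 1.38%
Rate = 0.093 / 3670 x 1000 = 0.025 mg/cycle


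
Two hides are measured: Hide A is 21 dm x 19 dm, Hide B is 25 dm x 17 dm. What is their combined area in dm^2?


Hide A area = 21 x 19 = 399 dm^2
Hide B area = 25 x 17 = 425 dm^2
Total = 399 + 425 = 824 dm^2


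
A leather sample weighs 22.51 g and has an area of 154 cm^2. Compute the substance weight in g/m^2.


Substance weight = mass / area x 10000
SW = 22.51 / 154 x 10000
SW = 1461.7 g/m^2


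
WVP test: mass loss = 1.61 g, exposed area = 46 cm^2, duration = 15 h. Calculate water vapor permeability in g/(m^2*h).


23.33 g/(m^2*h)


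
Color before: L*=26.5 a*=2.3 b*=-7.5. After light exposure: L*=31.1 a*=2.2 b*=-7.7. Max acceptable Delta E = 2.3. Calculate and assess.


dL = 4.6, da = -0.1, db = -0.2
dE = sqrt((4.6)^2 + (-0.1)^2 + (-0.2)^2) = 4.61
Max = 2.3
Passes: No


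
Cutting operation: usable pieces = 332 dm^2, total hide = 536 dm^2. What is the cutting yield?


Yield = usable / total x 100
Yield = 332 / 536 x 100 = 61.9%


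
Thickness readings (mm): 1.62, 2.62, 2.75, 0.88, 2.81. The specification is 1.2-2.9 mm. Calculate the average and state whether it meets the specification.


Average = 2.14 mm
Within specification: Yes


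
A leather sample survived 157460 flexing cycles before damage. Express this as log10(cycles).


log10(157460) = 5.20


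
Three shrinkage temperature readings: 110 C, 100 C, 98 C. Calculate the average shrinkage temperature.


Average = (110 + 100 + 98) / 3
Average = 308 / 3 = 102.7 C
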